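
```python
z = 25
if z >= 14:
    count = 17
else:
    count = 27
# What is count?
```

Answer: 17

Derivation:
Trace (tracking count):
z = 25  # -> z = 25
if z >= 14:  # condition is True
    count = 17  # -> count = 17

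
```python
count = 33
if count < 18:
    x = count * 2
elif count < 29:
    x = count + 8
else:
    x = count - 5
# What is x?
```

Answer: 28

Derivation:
Trace (tracking x):
count = 33  # -> count = 33
if count < 18:  # condition is False
elif count < 29:  # condition is False
else:
    x = count - 5  # -> x = 28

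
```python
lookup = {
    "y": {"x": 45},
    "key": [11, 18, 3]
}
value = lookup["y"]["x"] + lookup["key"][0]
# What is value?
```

Trace (tracking value):
lookup = {'y': {'x': 45}, 'key': [11, 18, 3]}  # -> lookup = {'y': {'x': 45}, 'key': [11, 18, 3]}
value = lookup['y']['x'] + lookup['key'][0]  # -> value = 56

Answer: 56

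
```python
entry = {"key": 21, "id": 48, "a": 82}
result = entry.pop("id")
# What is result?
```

Answer: 48

Derivation:
Trace (tracking result):
entry = {'key': 21, 'id': 48, 'a': 82}  # -> entry = {'key': 21, 'id': 48, 'a': 82}
result = entry.pop('id')  # -> result = 48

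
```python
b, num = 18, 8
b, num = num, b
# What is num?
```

Answer: 18

Derivation:
Trace (tracking num):
b, num = (18, 8)  # -> b = 18, num = 8
b, num = (num, b)  # -> b = 8, num = 18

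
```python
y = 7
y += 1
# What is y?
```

Trace (tracking y):
y = 7  # -> y = 7
y += 1  # -> y = 8

Answer: 8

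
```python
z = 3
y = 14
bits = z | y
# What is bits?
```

Answer: 15

Derivation:
Trace (tracking bits):
z = 3  # -> z = 3
y = 14  # -> y = 14
bits = z | y  # -> bits = 15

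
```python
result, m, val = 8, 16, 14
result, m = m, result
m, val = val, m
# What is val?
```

Trace (tracking val):
result, m, val = (8, 16, 14)  # -> result = 8, m = 16, val = 14
result, m = (m, result)  # -> result = 16, m = 8
m, val = (val, m)  # -> m = 14, val = 8

Answer: 8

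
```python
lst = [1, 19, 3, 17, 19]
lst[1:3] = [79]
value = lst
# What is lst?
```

Trace (tracking lst):
lst = [1, 19, 3, 17, 19]  # -> lst = [1, 19, 3, 17, 19]
lst[1:3] = [79]  # -> lst = [1, 79, 17, 19]
value = lst  # -> value = [1, 79, 17, 19]

Answer: [1, 79, 17, 19]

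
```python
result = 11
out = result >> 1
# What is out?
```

Trace (tracking out):
result = 11  # -> result = 11
out = result >> 1  # -> out = 5

Answer: 5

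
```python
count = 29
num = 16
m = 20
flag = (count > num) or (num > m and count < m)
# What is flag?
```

Answer: True

Derivation:
Trace (tracking flag):
count = 29  # -> count = 29
num = 16  # -> num = 16
m = 20  # -> m = 20
flag = count > num or (num > m and count < m)  # -> flag = True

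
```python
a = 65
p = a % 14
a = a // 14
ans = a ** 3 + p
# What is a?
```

Answer: 4

Derivation:
Trace (tracking a):
a = 65  # -> a = 65
p = a % 14  # -> p = 9
a = a // 14  # -> a = 4
ans = a ** 3 + p  # -> ans = 73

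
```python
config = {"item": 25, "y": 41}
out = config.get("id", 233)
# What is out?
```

Answer: 233

Derivation:
Trace (tracking out):
config = {'item': 25, 'y': 41}  # -> config = {'item': 25, 'y': 41}
out = config.get('id', 233)  # -> out = 233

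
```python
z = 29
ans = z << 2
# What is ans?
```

Answer: 116

Derivation:
Trace (tracking ans):
z = 29  # -> z = 29
ans = z << 2  # -> ans = 116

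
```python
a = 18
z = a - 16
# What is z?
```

Answer: 2

Derivation:
Trace (tracking z):
a = 18  # -> a = 18
z = a - 16  # -> z = 2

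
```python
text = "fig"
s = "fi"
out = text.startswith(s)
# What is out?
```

Trace (tracking out):
text = 'fig'  # -> text = 'fig'
s = 'fi'  # -> s = 'fi'
out = text.startswith(s)  # -> out = True

Answer: True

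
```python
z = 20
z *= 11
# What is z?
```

Trace (tracking z):
z = 20  # -> z = 20
z *= 11  # -> z = 220

Answer: 220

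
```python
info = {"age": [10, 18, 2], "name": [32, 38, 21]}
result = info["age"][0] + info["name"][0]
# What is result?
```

Trace (tracking result):
info = {'age': [10, 18, 2], 'name': [32, 38, 21]}  # -> info = {'age': [10, 18, 2], 'name': [32, 38, 21]}
result = info['age'][0] + info['name'][0]  # -> result = 42

Answer: 42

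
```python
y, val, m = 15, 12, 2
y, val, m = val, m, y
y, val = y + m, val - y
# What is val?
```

Trace (tracking val):
y, val, m = (15, 12, 2)  # -> y = 15, val = 12, m = 2
y, val, m = (val, m, y)  # -> y = 12, val = 2, m = 15
y, val = (y + m, val - y)  # -> y = 27, val = -10

Answer: -10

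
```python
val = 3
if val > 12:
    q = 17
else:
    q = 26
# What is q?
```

Trace (tracking q):
val = 3  # -> val = 3
if val > 12:  # condition is False
else:
    q = 26  # -> q = 26

Answer: 26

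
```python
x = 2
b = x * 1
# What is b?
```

Trace (tracking b):
x = 2  # -> x = 2
b = x * 1  # -> b = 2

Answer: 2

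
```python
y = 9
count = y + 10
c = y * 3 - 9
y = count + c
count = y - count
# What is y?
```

Answer: 37

Derivation:
Trace (tracking y):
y = 9  # -> y = 9
count = y + 10  # -> count = 19
c = y * 3 - 9  # -> c = 18
y = count + c  # -> y = 37
count = y - count  # -> count = 18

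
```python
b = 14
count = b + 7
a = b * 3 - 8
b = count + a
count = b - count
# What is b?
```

Trace (tracking b):
b = 14  # -> b = 14
count = b + 7  # -> count = 21
a = b * 3 - 8  # -> a = 34
b = count + a  # -> b = 55
count = b - count  # -> count = 34

Answer: 55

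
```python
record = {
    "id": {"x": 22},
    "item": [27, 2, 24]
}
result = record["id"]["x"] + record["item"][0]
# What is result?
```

Answer: 49

Derivation:
Trace (tracking result):
record = {'id': {'x': 22}, 'item': [27, 2, 24]}  # -> record = {'id': {'x': 22}, 'item': [27, 2, 24]}
result = record['id']['x'] + record['item'][0]  # -> result = 49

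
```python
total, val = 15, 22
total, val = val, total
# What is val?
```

Answer: 15

Derivation:
Trace (tracking val):
total, val = (15, 22)  # -> total = 15, val = 22
total, val = (val, total)  # -> total = 22, val = 15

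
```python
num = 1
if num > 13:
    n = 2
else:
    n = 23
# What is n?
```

Trace (tracking n):
num = 1  # -> num = 1
if num > 13:  # condition is False
else:
    n = 23  # -> n = 23

Answer: 23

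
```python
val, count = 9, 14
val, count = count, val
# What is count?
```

Trace (tracking count):
val, count = (9, 14)  # -> val = 9, count = 14
val, count = (count, val)  # -> val = 14, count = 9

Answer: 9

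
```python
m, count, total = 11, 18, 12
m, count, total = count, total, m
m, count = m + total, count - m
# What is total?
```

Answer: 11

Derivation:
Trace (tracking total):
m, count, total = (11, 18, 12)  # -> m = 11, count = 18, total = 12
m, count, total = (count, total, m)  # -> m = 18, count = 12, total = 11
m, count = (m + total, count - m)  # -> m = 29, count = -6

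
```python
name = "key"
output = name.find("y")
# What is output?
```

Trace (tracking output):
name = 'key'  # -> name = 'key'
output = name.find('y')  # -> output = 2

Answer: 2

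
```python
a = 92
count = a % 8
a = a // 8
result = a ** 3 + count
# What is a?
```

Trace (tracking a):
a = 92  # -> a = 92
count = a % 8  # -> count = 4
a = a // 8  # -> a = 11
result = a ** 3 + count  # -> result = 1335

Answer: 11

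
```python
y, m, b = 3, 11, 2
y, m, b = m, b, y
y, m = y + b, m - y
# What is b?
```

Answer: 3

Derivation:
Trace (tracking b):
y, m, b = (3, 11, 2)  # -> y = 3, m = 11, b = 2
y, m, b = (m, b, y)  # -> y = 11, m = 2, b = 3
y, m = (y + b, m - y)  # -> y = 14, m = -9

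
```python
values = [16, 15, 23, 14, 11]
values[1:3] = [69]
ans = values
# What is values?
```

Trace (tracking values):
values = [16, 15, 23, 14, 11]  # -> values = [16, 15, 23, 14, 11]
values[1:3] = [69]  # -> values = [16, 69, 14, 11]
ans = values  # -> ans = [16, 69, 14, 11]

Answer: [16, 69, 14, 11]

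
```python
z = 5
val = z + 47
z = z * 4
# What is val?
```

Trace (tracking val):
z = 5  # -> z = 5
val = z + 47  # -> val = 52
z = z * 4  # -> z = 20

Answer: 52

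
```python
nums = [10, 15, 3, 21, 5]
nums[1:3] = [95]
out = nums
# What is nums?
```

Answer: [10, 95, 21, 5]

Derivation:
Trace (tracking nums):
nums = [10, 15, 3, 21, 5]  # -> nums = [10, 15, 3, 21, 5]
nums[1:3] = [95]  # -> nums = [10, 95, 21, 5]
out = nums  # -> out = [10, 95, 21, 5]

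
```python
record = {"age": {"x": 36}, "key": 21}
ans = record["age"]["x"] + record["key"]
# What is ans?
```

Answer: 57

Derivation:
Trace (tracking ans):
record = {'age': {'x': 36}, 'key': 21}  # -> record = {'age': {'x': 36}, 'key': 21}
ans = record['age']['x'] + record['key']  # -> ans = 57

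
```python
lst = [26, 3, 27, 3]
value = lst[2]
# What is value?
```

Trace (tracking value):
lst = [26, 3, 27, 3]  # -> lst = [26, 3, 27, 3]
value = lst[2]  # -> value = 27

Answer: 27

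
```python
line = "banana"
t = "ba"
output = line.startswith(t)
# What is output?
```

Trace (tracking output):
line = 'banana'  # -> line = 'banana'
t = 'ba'  # -> t = 'ba'
output = line.startswith(t)  # -> output = True

Answer: True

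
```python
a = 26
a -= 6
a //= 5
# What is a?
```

Answer: 4

Derivation:
Trace (tracking a):
a = 26  # -> a = 26
a -= 6  # -> a = 20
a //= 5  # -> a = 4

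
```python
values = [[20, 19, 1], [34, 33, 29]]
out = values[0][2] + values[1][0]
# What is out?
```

Answer: 35

Derivation:
Trace (tracking out):
values = [[20, 19, 1], [34, 33, 29]]  # -> values = [[20, 19, 1], [34, 33, 29]]
out = values[0][2] + values[1][0]  # -> out = 35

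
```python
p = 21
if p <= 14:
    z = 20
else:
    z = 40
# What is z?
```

Answer: 40

Derivation:
Trace (tracking z):
p = 21  # -> p = 21
if p <= 14:  # condition is False
else:
    z = 40  # -> z = 40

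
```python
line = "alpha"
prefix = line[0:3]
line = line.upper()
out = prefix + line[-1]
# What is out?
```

Answer: 'alpA'

Derivation:
Trace (tracking out):
line = 'alpha'  # -> line = 'alpha'
prefix = line[0:3]  # -> prefix = 'alp'
line = line.upper()  # -> line = 'ALPHA'
out = prefix + line[-1]  # -> out = 'alpA'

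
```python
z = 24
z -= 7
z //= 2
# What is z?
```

Answer: 8

Derivation:
Trace (tracking z):
z = 24  # -> z = 24
z -= 7  # -> z = 17
z //= 2  # -> z = 8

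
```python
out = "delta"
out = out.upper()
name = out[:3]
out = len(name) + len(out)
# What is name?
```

Trace (tracking name):
out = 'delta'  # -> out = 'delta'
out = out.upper()  # -> out = 'DELTA'
name = out[:3]  # -> name = 'DEL'
out = len(name) + len(out)  # -> out = 8

Answer: 'DEL'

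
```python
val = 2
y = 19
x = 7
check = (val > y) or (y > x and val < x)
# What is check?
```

Trace (tracking check):
val = 2  # -> val = 2
y = 19  # -> y = 19
x = 7  # -> x = 7
check = val > y or (y > x and val < x)  # -> check = True

Answer: True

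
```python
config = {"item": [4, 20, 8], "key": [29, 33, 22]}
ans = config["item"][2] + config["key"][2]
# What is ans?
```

Trace (tracking ans):
config = {'item': [4, 20, 8], 'key': [29, 33, 22]}  # -> config = {'item': [4, 20, 8], 'key': [29, 33, 22]}
ans = config['item'][2] + config['key'][2]  # -> ans = 30

Answer: 30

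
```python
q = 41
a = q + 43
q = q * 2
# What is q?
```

Trace (tracking q):
q = 41  # -> q = 41
a = q + 43  # -> a = 84
q = q * 2  # -> q = 82

Answer: 82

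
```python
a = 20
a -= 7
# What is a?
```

Answer: 13

Derivation:
Trace (tracking a):
a = 20  # -> a = 20
a -= 7  # -> a = 13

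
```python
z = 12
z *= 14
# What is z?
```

Answer: 168

Derivation:
Trace (tracking z):
z = 12  # -> z = 12
z *= 14  # -> z = 168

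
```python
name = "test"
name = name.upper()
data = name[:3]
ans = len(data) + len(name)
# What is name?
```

Trace (tracking name):
name = 'test'  # -> name = 'test'
name = name.upper()  # -> name = 'TEST'
data = name[:3]  # -> data = 'TES'
ans = len(data) + len(name)  # -> ans = 7

Answer: 'TEST'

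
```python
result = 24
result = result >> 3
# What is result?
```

Answer: 3

Derivation:
Trace (tracking result):
result = 24  # -> result = 24
result = result >> 3  # -> result = 3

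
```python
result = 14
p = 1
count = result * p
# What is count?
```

Trace (tracking count):
result = 14  # -> result = 14
p = 1  # -> p = 1
count = result * p  # -> count = 14

Answer: 14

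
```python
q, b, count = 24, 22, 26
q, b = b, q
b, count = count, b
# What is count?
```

Trace (tracking count):
q, b, count = (24, 22, 26)  # -> q = 24, b = 22, count = 26
q, b = (b, q)  # -> q = 22, b = 24
b, count = (count, b)  # -> b = 26, count = 24

Answer: 24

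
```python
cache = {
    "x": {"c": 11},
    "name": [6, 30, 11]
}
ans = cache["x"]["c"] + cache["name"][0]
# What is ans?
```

Answer: 17

Derivation:
Trace (tracking ans):
cache = {'x': {'c': 11}, 'name': [6, 30, 11]}  # -> cache = {'x': {'c': 11}, 'name': [6, 30, 11]}
ans = cache['x']['c'] + cache['name'][0]  # -> ans = 17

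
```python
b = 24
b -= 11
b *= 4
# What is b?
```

Trace (tracking b):
b = 24  # -> b = 24
b -= 11  # -> b = 13
b *= 4  # -> b = 52

Answer: 52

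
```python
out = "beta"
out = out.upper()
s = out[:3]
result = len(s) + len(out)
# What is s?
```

Trace (tracking s):
out = 'beta'  # -> out = 'beta'
out = out.upper()  # -> out = 'BETA'
s = out[:3]  # -> s = 'BET'
result = len(s) + len(out)  # -> result = 7

Answer: 'BET'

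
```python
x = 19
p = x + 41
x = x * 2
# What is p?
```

Trace (tracking p):
x = 19  # -> x = 19
p = x + 41  # -> p = 60
x = x * 2  # -> x = 38

Answer: 60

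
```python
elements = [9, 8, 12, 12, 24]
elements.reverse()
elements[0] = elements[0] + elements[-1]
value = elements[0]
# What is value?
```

Answer: 33

Derivation:
Trace (tracking value):
elements = [9, 8, 12, 12, 24]  # -> elements = [9, 8, 12, 12, 24]
elements.reverse()  # -> elements = [24, 12, 12, 8, 9]
elements[0] = elements[0] + elements[-1]  # -> elements = [33, 12, 12, 8, 9]
value = elements[0]  # -> value = 33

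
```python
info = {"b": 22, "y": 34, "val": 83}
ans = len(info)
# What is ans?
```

Answer: 3

Derivation:
Trace (tracking ans):
info = {'b': 22, 'y': 34, 'val': 83}  # -> info = {'b': 22, 'y': 34, 'val': 83}
ans = len(info)  # -> ans = 3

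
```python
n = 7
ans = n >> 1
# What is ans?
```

Answer: 3

Derivation:
Trace (tracking ans):
n = 7  # -> n = 7
ans = n >> 1  # -> ans = 3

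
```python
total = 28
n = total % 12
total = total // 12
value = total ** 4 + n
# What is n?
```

Trace (tracking n):
total = 28  # -> total = 28
n = total % 12  # -> n = 4
total = total // 12  # -> total = 2
value = total ** 4 + n  # -> value = 20

Answer: 4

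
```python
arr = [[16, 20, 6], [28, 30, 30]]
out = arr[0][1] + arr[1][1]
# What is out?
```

Answer: 50

Derivation:
Trace (tracking out):
arr = [[16, 20, 6], [28, 30, 30]]  # -> arr = [[16, 20, 6], [28, 30, 30]]
out = arr[0][1] + arr[1][1]  # -> out = 50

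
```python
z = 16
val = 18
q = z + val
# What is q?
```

Answer: 34

Derivation:
Trace (tracking q):
z = 16  # -> z = 16
val = 18  # -> val = 18
q = z + val  # -> q = 34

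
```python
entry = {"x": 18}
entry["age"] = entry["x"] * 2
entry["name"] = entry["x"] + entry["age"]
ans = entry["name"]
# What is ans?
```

Trace (tracking ans):
entry = {'x': 18}  # -> entry = {'x': 18}
entry['age'] = entry['x'] * 2  # -> entry = {'x': 18, 'age': 36}
entry['name'] = entry['x'] + entry['age']  # -> entry = {'x': 18, 'age': 36, 'name': 54}
ans = entry['name']  # -> ans = 54

Answer: 54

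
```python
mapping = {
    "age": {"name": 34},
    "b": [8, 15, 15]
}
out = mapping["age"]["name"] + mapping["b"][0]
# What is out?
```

Trace (tracking out):
mapping = {'age': {'name': 34}, 'b': [8, 15, 15]}  # -> mapping = {'age': {'name': 34}, 'b': [8, 15, 15]}
out = mapping['age']['name'] + mapping['b'][0]  # -> out = 42

Answer: 42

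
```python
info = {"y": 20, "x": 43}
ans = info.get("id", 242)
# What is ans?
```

Answer: 242

Derivation:
Trace (tracking ans):
info = {'y': 20, 'x': 43}  # -> info = {'y': 20, 'x': 43}
ans = info.get('id', 242)  # -> ans = 242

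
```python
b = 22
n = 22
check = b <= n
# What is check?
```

Trace (tracking check):
b = 22  # -> b = 22
n = 22  # -> n = 22
check = b <= n  # -> check = True

Answer: True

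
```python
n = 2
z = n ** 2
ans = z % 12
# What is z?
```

Trace (tracking z):
n = 2  # -> n = 2
z = n ** 2  # -> z = 4
ans = z % 12  # -> ans = 4

Answer: 4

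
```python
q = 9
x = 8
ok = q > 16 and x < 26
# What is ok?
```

Trace (tracking ok):
q = 9  # -> q = 9
x = 8  # -> x = 8
ok = q > 16 and x < 26  # -> ok = False

Answer: False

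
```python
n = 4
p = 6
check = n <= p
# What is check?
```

Trace (tracking check):
n = 4  # -> n = 4
p = 6  # -> p = 6
check = n <= p  # -> check = True

Answer: True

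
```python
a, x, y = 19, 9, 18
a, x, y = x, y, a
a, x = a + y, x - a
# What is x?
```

Trace (tracking x):
a, x, y = (19, 9, 18)  # -> a = 19, x = 9, y = 18
a, x, y = (x, y, a)  # -> a = 9, x = 18, y = 19
a, x = (a + y, x - a)  # -> a = 28, x = 9

Answer: 9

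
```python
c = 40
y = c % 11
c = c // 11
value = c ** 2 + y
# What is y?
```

Trace (tracking y):
c = 40  # -> c = 40
y = c % 11  # -> y = 7
c = c // 11  # -> c = 3
value = c ** 2 + y  # -> value = 16

Answer: 7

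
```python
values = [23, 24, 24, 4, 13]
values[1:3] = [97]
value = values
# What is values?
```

Trace (tracking values):
values = [23, 24, 24, 4, 13]  # -> values = [23, 24, 24, 4, 13]
values[1:3] = [97]  # -> values = [23, 97, 4, 13]
value = values  # -> value = [23, 97, 4, 13]

Answer: [23, 97, 4, 13]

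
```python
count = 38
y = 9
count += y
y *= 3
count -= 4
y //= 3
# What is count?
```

Answer: 43

Derivation:
Trace (tracking count):
count = 38  # -> count = 38
y = 9  # -> y = 9
count += y  # -> count = 47
y *= 3  # -> y = 27
count -= 4  # -> count = 43
y //= 3  # -> y = 9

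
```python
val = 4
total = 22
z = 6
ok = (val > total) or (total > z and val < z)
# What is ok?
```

Trace (tracking ok):
val = 4  # -> val = 4
total = 22  # -> total = 22
z = 6  # -> z = 6
ok = val > total or (total > z and val < z)  # -> ok = True

Answer: True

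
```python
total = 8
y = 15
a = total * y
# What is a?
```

Answer: 120

Derivation:
Trace (tracking a):
total = 8  # -> total = 8
y = 15  # -> y = 15
a = total * y  # -> a = 120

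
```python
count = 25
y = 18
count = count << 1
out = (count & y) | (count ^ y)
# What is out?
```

Trace (tracking out):
count = 25  # -> count = 25
y = 18  # -> y = 18
count = count << 1  # -> count = 50
out = count & y | count ^ y  # -> out = 50

Answer: 50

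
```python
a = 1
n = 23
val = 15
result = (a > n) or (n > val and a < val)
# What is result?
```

Answer: True

Derivation:
Trace (tracking result):
a = 1  # -> a = 1
n = 23  # -> n = 23
val = 15  # -> val = 15
result = a > n or (n > val and a < val)  # -> result = True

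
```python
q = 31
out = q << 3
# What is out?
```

Answer: 248

Derivation:
Trace (tracking out):
q = 31  # -> q = 31
out = q << 3  # -> out = 248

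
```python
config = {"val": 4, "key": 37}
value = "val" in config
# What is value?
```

Trace (tracking value):
config = {'val': 4, 'key': 37}  # -> config = {'val': 4, 'key': 37}
value = 'val' in config  # -> value = True

Answer: True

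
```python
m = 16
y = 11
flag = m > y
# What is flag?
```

Answer: True

Derivation:
Trace (tracking flag):
m = 16  # -> m = 16
y = 11  # -> y = 11
flag = m > y  # -> flag = True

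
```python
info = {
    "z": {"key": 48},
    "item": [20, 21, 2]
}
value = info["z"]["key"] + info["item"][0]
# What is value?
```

Answer: 68

Derivation:
Trace (tracking value):
info = {'z': {'key': 48}, 'item': [20, 21, 2]}  # -> info = {'z': {'key': 48}, 'item': [20, 21, 2]}
value = info['z']['key'] + info['item'][0]  # -> value = 68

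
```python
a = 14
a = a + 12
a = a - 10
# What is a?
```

Answer: 16

Derivation:
Trace (tracking a):
a = 14  # -> a = 14
a = a + 12  # -> a = 26
a = a - 10  # -> a = 16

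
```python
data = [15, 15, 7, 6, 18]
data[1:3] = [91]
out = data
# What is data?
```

Trace (tracking data):
data = [15, 15, 7, 6, 18]  # -> data = [15, 15, 7, 6, 18]
data[1:3] = [91]  # -> data = [15, 91, 6, 18]
out = data  # -> out = [15, 91, 6, 18]

Answer: [15, 91, 6, 18]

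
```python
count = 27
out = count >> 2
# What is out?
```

Answer: 6

Derivation:
Trace (tracking out):
count = 27  # -> count = 27
out = count >> 2  # -> out = 6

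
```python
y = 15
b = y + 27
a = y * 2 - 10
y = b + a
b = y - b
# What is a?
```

Trace (tracking a):
y = 15  # -> y = 15
b = y + 27  # -> b = 42
a = y * 2 - 10  # -> a = 20
y = b + a  # -> y = 62
b = y - b  # -> b = 20

Answer: 20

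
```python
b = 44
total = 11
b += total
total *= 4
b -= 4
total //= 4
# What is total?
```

Answer: 11

Derivation:
Trace (tracking total):
b = 44  # -> b = 44
total = 11  # -> total = 11
b += total  # -> b = 55
total *= 4  # -> total = 44
b -= 4  # -> b = 51
total //= 4  # -> total = 11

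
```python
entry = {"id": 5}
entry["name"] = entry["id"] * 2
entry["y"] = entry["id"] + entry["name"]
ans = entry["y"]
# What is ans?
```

Trace (tracking ans):
entry = {'id': 5}  # -> entry = {'id': 5}
entry['name'] = entry['id'] * 2  # -> entry = {'id': 5, 'name': 10}
entry['y'] = entry['id'] + entry['name']  # -> entry = {'id': 5, 'name': 10, 'y': 15}
ans = entry['y']  # -> ans = 15

Answer: 15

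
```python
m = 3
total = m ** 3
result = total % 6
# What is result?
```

Answer: 3

Derivation:
Trace (tracking result):
m = 3  # -> m = 3
total = m ** 3  # -> total = 27
result = total % 6  # -> result = 3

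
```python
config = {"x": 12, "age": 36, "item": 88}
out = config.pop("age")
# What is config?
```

Trace (tracking config):
config = {'x': 12, 'age': 36, 'item': 88}  # -> config = {'x': 12, 'age': 36, 'item': 88}
out = config.pop('age')  # -> out = 36

Answer: {'x': 12, 'item': 88}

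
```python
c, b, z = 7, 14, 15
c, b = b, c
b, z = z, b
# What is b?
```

Trace (tracking b):
c, b, z = (7, 14, 15)  # -> c = 7, b = 14, z = 15
c, b = (b, c)  # -> c = 14, b = 7
b, z = (z, b)  # -> b = 15, z = 7

Answer: 15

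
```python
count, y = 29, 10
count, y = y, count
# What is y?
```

Trace (tracking y):
count, y = (29, 10)  # -> count = 29, y = 10
count, y = (y, count)  # -> count = 10, y = 29

Answer: 29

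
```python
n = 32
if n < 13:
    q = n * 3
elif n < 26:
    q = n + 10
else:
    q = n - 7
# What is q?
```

Trace (tracking q):
n = 32  # -> n = 32
if n < 13:  # condition is False
elif n < 26:  # condition is False
else:
    q = n - 7  # -> q = 25

Answer: 25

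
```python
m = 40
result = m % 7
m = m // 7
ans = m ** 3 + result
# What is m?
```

Answer: 5

Derivation:
Trace (tracking m):
m = 40  # -> m = 40
result = m % 7  # -> result = 5
m = m // 7  # -> m = 5
ans = m ** 3 + result  # -> ans = 130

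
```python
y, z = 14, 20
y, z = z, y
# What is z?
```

Answer: 14

Derivation:
Trace (tracking z):
y, z = (14, 20)  # -> y = 14, z = 20
y, z = (z, y)  # -> y = 20, z = 14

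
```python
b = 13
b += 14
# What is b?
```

Answer: 27

Derivation:
Trace (tracking b):
b = 13  # -> b = 13
b += 14  # -> b = 27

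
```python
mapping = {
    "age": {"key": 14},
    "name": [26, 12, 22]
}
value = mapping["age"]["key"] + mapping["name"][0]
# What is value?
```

Answer: 40

Derivation:
Trace (tracking value):
mapping = {'age': {'key': 14}, 'name': [26, 12, 22]}  # -> mapping = {'age': {'key': 14}, 'name': [26, 12, 22]}
value = mapping['age']['key'] + mapping['name'][0]  # -> value = 40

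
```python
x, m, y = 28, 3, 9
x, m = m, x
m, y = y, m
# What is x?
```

Answer: 3

Derivation:
Trace (tracking x):
x, m, y = (28, 3, 9)  # -> x = 28, m = 3, y = 9
x, m = (m, x)  # -> x = 3, m = 28
m, y = (y, m)  # -> m = 9, y = 28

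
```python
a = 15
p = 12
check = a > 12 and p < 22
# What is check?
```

Trace (tracking check):
a = 15  # -> a = 15
p = 12  # -> p = 12
check = a > 12 and p < 22  # -> check = True

Answer: True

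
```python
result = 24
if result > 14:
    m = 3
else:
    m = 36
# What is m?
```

Trace (tracking m):
result = 24  # -> result = 24
if result > 14:  # condition is True
    m = 3  # -> m = 3

Answer: 3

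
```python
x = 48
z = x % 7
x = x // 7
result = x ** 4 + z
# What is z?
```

Trace (tracking z):
x = 48  # -> x = 48
z = x % 7  # -> z = 6
x = x // 7  # -> x = 6
result = x ** 4 + z  # -> result = 1302

Answer: 6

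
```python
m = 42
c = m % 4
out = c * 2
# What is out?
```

Trace (tracking out):
m = 42  # -> m = 42
c = m % 4  # -> c = 2
out = c * 2  # -> out = 4

Answer: 4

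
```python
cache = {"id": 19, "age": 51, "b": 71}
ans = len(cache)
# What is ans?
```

Answer: 3

Derivation:
Trace (tracking ans):
cache = {'id': 19, 'age': 51, 'b': 71}  # -> cache = {'id': 19, 'age': 51, 'b': 71}
ans = len(cache)  # -> ans = 3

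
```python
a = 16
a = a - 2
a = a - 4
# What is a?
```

Answer: 10

Derivation:
Trace (tracking a):
a = 16  # -> a = 16
a = a - 2  # -> a = 14
a = a - 4  # -> a = 10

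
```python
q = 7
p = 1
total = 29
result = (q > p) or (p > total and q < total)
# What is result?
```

Answer: True

Derivation:
Trace (tracking result):
q = 7  # -> q = 7
p = 1  # -> p = 1
total = 29  # -> total = 29
result = q > p or (p > total and q < total)  # -> result = True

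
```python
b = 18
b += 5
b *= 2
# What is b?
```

Answer: 46

Derivation:
Trace (tracking b):
b = 18  # -> b = 18
b += 5  # -> b = 23
b *= 2  # -> b = 46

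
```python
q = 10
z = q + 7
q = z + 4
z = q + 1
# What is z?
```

Answer: 22

Derivation:
Trace (tracking z):
q = 10  # -> q = 10
z = q + 7  # -> z = 17
q = z + 4  # -> q = 21
z = q + 1  # -> z = 22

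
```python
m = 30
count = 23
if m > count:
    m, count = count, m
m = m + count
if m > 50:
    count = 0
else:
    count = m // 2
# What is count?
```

Trace (tracking count):
m = 30  # -> m = 30
count = 23  # -> count = 23
if m > count:  # condition is True
    m, count = (count, m)  # -> m = 23, count = 30
m = m + count  # -> m = 53
if m > 50:  # condition is True
    count = 0  # -> count = 0

Answer: 0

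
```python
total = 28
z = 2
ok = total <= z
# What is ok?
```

Answer: False

Derivation:
Trace (tracking ok):
total = 28  # -> total = 28
z = 2  # -> z = 2
ok = total <= z  # -> ok = False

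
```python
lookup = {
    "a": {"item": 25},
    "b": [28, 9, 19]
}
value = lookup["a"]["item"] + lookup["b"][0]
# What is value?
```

Trace (tracking value):
lookup = {'a': {'item': 25}, 'b': [28, 9, 19]}  # -> lookup = {'a': {'item': 25}, 'b': [28, 9, 19]}
value = lookup['a']['item'] + lookup['b'][0]  # -> value = 53

Answer: 53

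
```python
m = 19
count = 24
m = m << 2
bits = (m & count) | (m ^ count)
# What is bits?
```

Answer: 92

Derivation:
Trace (tracking bits):
m = 19  # -> m = 19
count = 24  # -> count = 24
m = m << 2  # -> m = 76
bits = m & count | m ^ count  # -> bits = 92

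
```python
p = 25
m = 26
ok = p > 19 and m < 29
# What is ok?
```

Trace (tracking ok):
p = 25  # -> p = 25
m = 26  # -> m = 26
ok = p > 19 and m < 29  # -> ok = True

Answer: True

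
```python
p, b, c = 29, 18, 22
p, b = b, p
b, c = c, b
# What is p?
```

Answer: 18

Derivation:
Trace (tracking p):
p, b, c = (29, 18, 22)  # -> p = 29, b = 18, c = 22
p, b = (b, p)  # -> p = 18, b = 29
b, c = (c, b)  # -> b = 22, c = 29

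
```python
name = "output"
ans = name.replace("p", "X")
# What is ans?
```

Answer: 'outXut'

Derivation:
Trace (tracking ans):
name = 'output'  # -> name = 'output'
ans = name.replace('p', 'X')  # -> ans = 'outXut'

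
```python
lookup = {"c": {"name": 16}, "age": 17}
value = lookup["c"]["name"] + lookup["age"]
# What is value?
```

Answer: 33

Derivation:
Trace (tracking value):
lookup = {'c': {'name': 16}, 'age': 17}  # -> lookup = {'c': {'name': 16}, 'age': 17}
value = lookup['c']['name'] + lookup['age']  # -> value = 33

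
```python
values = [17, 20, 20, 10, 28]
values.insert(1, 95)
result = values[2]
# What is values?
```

Answer: [17, 95, 20, 20, 10, 28]

Derivation:
Trace (tracking values):
values = [17, 20, 20, 10, 28]  # -> values = [17, 20, 20, 10, 28]
values.insert(1, 95)  # -> values = [17, 95, 20, 20, 10, 28]
result = values[2]  # -> result = 20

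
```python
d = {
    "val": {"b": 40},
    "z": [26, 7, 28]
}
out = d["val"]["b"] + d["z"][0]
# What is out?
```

Answer: 66

Derivation:
Trace (tracking out):
d = {'val': {'b': 40}, 'z': [26, 7, 28]}  # -> d = {'val': {'b': 40}, 'z': [26, 7, 28]}
out = d['val']['b'] + d['z'][0]  # -> out = 66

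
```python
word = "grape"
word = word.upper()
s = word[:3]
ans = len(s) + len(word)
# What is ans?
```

Answer: 8

Derivation:
Trace (tracking ans):
word = 'grape'  # -> word = 'grape'
word = word.upper()  # -> word = 'GRAPE'
s = word[:3]  # -> s = 'GRA'
ans = len(s) + len(word)  # -> ans = 8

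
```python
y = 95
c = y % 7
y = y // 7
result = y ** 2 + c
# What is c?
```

Answer: 4

Derivation:
Trace (tracking c):
y = 95  # -> y = 95
c = y % 7  # -> c = 4
y = y // 7  # -> y = 13
result = y ** 2 + c  # -> result = 173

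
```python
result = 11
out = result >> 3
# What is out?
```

Answer: 1

Derivation:
Trace (tracking out):
result = 11  # -> result = 11
out = result >> 3  # -> out = 1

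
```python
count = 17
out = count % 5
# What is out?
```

Trace (tracking out):
count = 17  # -> count = 17
out = count % 5  # -> out = 2

Answer: 2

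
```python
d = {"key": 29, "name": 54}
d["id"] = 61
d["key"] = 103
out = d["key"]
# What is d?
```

Trace (tracking d):
d = {'key': 29, 'name': 54}  # -> d = {'key': 29, 'name': 54}
d['id'] = 61  # -> d = {'key': 29, 'name': 54, 'id': 61}
d['key'] = 103  # -> d = {'key': 103, 'name': 54, 'id': 61}
out = d['key']  # -> out = 103

Answer: {'key': 103, 'name': 54, 'id': 61}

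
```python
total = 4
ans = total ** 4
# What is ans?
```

Trace (tracking ans):
total = 4  # -> total = 4
ans = total ** 4  # -> ans = 256

Answer: 256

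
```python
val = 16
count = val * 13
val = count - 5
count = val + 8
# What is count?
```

Answer: 211

Derivation:
Trace (tracking count):
val = 16  # -> val = 16
count = val * 13  # -> count = 208
val = count - 5  # -> val = 203
count = val + 8  # -> count = 211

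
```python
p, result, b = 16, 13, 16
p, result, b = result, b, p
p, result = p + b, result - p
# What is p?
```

Trace (tracking p):
p, result, b = (16, 13, 16)  # -> p = 16, result = 13, b = 16
p, result, b = (result, b, p)  # -> p = 13, result = 16, b = 16
p, result = (p + b, result - p)  # -> p = 29, result = 3

Answer: 29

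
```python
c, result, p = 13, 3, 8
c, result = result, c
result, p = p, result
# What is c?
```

Trace (tracking c):
c, result, p = (13, 3, 8)  # -> c = 13, result = 3, p = 8
c, result = (result, c)  # -> c = 3, result = 13
result, p = (p, result)  # -> result = 8, p = 13

Answer: 3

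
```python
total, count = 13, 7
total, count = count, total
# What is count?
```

Trace (tracking count):
total, count = (13, 7)  # -> total = 13, count = 7
total, count = (count, total)  # -> total = 7, count = 13

Answer: 13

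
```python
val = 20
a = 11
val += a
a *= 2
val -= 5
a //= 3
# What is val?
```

Answer: 26

Derivation:
Trace (tracking val):
val = 20  # -> val = 20
a = 11  # -> a = 11
val += a  # -> val = 31
a *= 2  # -> a = 22
val -= 5  # -> val = 26
a //= 3  # -> a = 7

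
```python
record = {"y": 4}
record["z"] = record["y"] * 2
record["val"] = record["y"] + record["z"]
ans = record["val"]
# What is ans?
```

Answer: 12

Derivation:
Trace (tracking ans):
record = {'y': 4}  # -> record = {'y': 4}
record['z'] = record['y'] * 2  # -> record = {'y': 4, 'z': 8}
record['val'] = record['y'] + record['z']  # -> record = {'y': 4, 'z': 8, 'val': 12}
ans = record['val']  # -> ans = 12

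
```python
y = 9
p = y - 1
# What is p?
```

Trace (tracking p):
y = 9  # -> y = 9
p = y - 1  # -> p = 8

Answer: 8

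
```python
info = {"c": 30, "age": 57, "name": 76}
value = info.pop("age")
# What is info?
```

Trace (tracking info):
info = {'c': 30, 'age': 57, 'name': 76}  # -> info = {'c': 30, 'age': 57, 'name': 76}
value = info.pop('age')  # -> value = 57

Answer: {'c': 30, 'name': 76}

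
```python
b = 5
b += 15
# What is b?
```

Trace (tracking b):
b = 5  # -> b = 5
b += 15  # -> b = 20

Answer: 20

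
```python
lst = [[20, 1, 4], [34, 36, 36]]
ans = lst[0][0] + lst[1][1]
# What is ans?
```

Trace (tracking ans):
lst = [[20, 1, 4], [34, 36, 36]]  # -> lst = [[20, 1, 4], [34, 36, 36]]
ans = lst[0][0] + lst[1][1]  # -> ans = 56

Answer: 56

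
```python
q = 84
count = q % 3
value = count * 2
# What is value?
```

Trace (tracking value):
q = 84  # -> q = 84
count = q % 3  # -> count = 0
value = count * 2  # -> value = 0

Answer: 0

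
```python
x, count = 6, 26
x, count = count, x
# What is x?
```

Answer: 26

Derivation:
Trace (tracking x):
x, count = (6, 26)  # -> x = 6, count = 26
x, count = (count, x)  # -> x = 26, count = 6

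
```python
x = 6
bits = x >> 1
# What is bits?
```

Answer: 3

Derivation:
Trace (tracking bits):
x = 6  # -> x = 6
bits = x >> 1  # -> bits = 3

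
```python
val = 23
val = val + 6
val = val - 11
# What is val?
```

Trace (tracking val):
val = 23  # -> val = 23
val = val + 6  # -> val = 29
val = val - 11  # -> val = 18

Answer: 18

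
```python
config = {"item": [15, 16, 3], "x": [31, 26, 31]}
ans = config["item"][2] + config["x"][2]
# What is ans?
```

Trace (tracking ans):
config = {'item': [15, 16, 3], 'x': [31, 26, 31]}  # -> config = {'item': [15, 16, 3], 'x': [31, 26, 31]}
ans = config['item'][2] + config['x'][2]  # -> ans = 34

Answer: 34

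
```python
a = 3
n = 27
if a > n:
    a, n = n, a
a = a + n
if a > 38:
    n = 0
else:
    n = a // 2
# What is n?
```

Trace (tracking n):
a = 3  # -> a = 3
n = 27  # -> n = 27
if a > n:  # condition is False
a = a + n  # -> a = 30
if a > 38:  # condition is False
else:
    n = a // 2  # -> n = 15

Answer: 15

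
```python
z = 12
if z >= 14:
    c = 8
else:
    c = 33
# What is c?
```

Trace (tracking c):
z = 12  # -> z = 12
if z >= 14:  # condition is False
else:
    c = 33  # -> c = 33

Answer: 33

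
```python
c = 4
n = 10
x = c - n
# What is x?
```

Trace (tracking x):
c = 4  # -> c = 4
n = 10  # -> n = 10
x = c - n  # -> x = -6

Answer: -6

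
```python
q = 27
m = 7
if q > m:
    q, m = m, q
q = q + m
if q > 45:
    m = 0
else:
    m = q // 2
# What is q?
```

Trace (tracking q):
q = 27  # -> q = 27
m = 7  # -> m = 7
if q > m:  # condition is True
    q, m = (m, q)  # -> q = 7, m = 27
q = q + m  # -> q = 34
if q > 45:  # condition is False
else:
    m = q // 2  # -> m = 17

Answer: 34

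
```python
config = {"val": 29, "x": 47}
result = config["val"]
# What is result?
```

Trace (tracking result):
config = {'val': 29, 'x': 47}  # -> config = {'val': 29, 'x': 47}
result = config['val']  # -> result = 29

Answer: 29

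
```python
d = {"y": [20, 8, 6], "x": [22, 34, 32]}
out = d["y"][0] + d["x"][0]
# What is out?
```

Trace (tracking out):
d = {'y': [20, 8, 6], 'x': [22, 34, 32]}  # -> d = {'y': [20, 8, 6], 'x': [22, 34, 32]}
out = d['y'][0] + d['x'][0]  # -> out = 42

Answer: 42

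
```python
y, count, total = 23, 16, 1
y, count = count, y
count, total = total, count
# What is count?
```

Answer: 1

Derivation:
Trace (tracking count):
y, count, total = (23, 16, 1)  # -> y = 23, count = 16, total = 1
y, count = (count, y)  # -> y = 16, count = 23
count, total = (total, count)  # -> count = 1, total = 23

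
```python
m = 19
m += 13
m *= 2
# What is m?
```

Trace (tracking m):
m = 19  # -> m = 19
m += 13  # -> m = 32
m *= 2  # -> m = 64

Answer: 64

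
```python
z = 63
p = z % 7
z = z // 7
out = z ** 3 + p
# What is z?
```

Trace (tracking z):
z = 63  # -> z = 63
p = z % 7  # -> p = 0
z = z // 7  # -> z = 9
out = z ** 3 + p  # -> out = 729

Answer: 9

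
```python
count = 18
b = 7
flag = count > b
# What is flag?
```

Answer: True

Derivation:
Trace (tracking flag):
count = 18  # -> count = 18
b = 7  # -> b = 7
flag = count > b  # -> flag = True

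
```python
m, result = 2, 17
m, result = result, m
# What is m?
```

Answer: 17

Derivation:
Trace (tracking m):
m, result = (2, 17)  # -> m = 2, result = 17
m, result = (result, m)  # -> m = 17, result = 2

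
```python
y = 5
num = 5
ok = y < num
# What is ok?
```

Trace (tracking ok):
y = 5  # -> y = 5
num = 5  # -> num = 5
ok = y < num  # -> ok = False

Answer: False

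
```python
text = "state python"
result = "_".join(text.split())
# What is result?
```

Answer: 'state_python'

Derivation:
Trace (tracking result):
text = 'state python'  # -> text = 'state python'
result = '_'.join(text.split())  # -> result = 'state_python'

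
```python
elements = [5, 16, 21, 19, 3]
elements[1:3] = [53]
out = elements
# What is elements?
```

Answer: [5, 53, 19, 3]

Derivation:
Trace (tracking elements):
elements = [5, 16, 21, 19, 3]  # -> elements = [5, 16, 21, 19, 3]
elements[1:3] = [53]  # -> elements = [5, 53, 19, 3]
out = elements  # -> out = [5, 53, 19, 3]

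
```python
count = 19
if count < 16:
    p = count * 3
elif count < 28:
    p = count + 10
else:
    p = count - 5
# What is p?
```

Answer: 29

Derivation:
Trace (tracking p):
count = 19  # -> count = 19
if count < 16:  # condition is False
elif count < 28:  # condition is True
    p = count + 10  # -> p = 29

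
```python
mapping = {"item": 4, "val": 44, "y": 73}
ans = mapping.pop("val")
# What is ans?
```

Answer: 44

Derivation:
Trace (tracking ans):
mapping = {'item': 4, 'val': 44, 'y': 73}  # -> mapping = {'item': 4, 'val': 44, 'y': 73}
ans = mapping.pop('val')  # -> ans = 44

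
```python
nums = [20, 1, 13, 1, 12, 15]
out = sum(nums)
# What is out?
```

Answer: 62

Derivation:
Trace (tracking out):
nums = [20, 1, 13, 1, 12, 15]  # -> nums = [20, 1, 13, 1, 12, 15]
out = sum(nums)  # -> out = 62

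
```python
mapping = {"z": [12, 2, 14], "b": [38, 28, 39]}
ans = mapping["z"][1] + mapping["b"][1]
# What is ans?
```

Answer: 30

Derivation:
Trace (tracking ans):
mapping = {'z': [12, 2, 14], 'b': [38, 28, 39]}  # -> mapping = {'z': [12, 2, 14], 'b': [38, 28, 39]}
ans = mapping['z'][1] + mapping['b'][1]  # -> ans = 30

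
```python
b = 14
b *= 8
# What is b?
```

Trace (tracking b):
b = 14  # -> b = 14
b *= 8  # -> b = 112

Answer: 112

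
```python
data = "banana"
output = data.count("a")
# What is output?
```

Trace (tracking output):
data = 'banana'  # -> data = 'banana'
output = data.count('a')  # -> output = 3

Answer: 3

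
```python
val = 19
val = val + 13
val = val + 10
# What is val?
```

Trace (tracking val):
val = 19  # -> val = 19
val = val + 13  # -> val = 32
val = val + 10  # -> val = 42

Answer: 42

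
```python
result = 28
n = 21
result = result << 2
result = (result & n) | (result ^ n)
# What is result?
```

Trace (tracking result):
result = 28  # -> result = 28
n = 21  # -> n = 21
result = result << 2  # -> result = 112
result = result & n | result ^ n  # -> result = 117

Answer: 117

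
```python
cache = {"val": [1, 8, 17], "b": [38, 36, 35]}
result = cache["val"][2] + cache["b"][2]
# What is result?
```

Answer: 52

Derivation:
Trace (tracking result):
cache = {'val': [1, 8, 17], 'b': [38, 36, 35]}  # -> cache = {'val': [1, 8, 17], 'b': [38, 36, 35]}
result = cache['val'][2] + cache['b'][2]  # -> result = 52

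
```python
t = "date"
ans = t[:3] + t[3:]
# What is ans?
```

Trace (tracking ans):
t = 'date'  # -> t = 'date'
ans = t[:3] + t[3:]  # -> ans = 'date'

Answer: 'date'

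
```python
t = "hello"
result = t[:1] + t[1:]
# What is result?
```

Trace (tracking result):
t = 'hello'  # -> t = 'hello'
result = t[:1] + t[1:]  # -> result = 'hello'

Answer: 'hello'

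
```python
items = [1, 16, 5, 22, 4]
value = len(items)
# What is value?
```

Answer: 5

Derivation:
Trace (tracking value):
items = [1, 16, 5, 22, 4]  # -> items = [1, 16, 5, 22, 4]
value = len(items)  # -> value = 5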